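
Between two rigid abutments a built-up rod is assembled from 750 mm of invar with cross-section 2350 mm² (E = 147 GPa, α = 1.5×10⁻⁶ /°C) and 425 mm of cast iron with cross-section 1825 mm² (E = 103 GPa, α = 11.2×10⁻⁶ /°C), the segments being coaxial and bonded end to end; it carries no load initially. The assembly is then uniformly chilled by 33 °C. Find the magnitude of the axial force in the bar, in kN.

P ≈ 43.8 kN (tensile)

If the supports were absent, the total length change would be Σ αᵢΔT Lᵢ = 1.5×10⁻⁶×33×750 + 11.2×10⁻⁶×33×425 = 0.1942 mm.
The rigid supports impose zero overall length change; the single axial force P common to all segments must satisfy P Σ Lᵢ/(AᵢEᵢ) = δ_free.
The series flexibility is Σ Lᵢ/(AᵢEᵢ) = 750/(2350×147×10³) + 425/(1825×103×10³) = 4.432×10⁻⁶ mm/N.
Hence P = δ_free / Σ(L/AE) = 0.1942/4.432×10⁻⁶ = 43.82 kN (tensile).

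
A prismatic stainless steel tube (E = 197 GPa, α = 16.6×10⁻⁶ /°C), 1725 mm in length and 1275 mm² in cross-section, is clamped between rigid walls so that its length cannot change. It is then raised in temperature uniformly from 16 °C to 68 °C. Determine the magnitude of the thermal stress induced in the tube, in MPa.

σ ≈ 170 MPa (compressive)

The supports are rigid, so the total axial strain is zero. The restrained thermal strain is ε = αΔT = 16.6×10⁻⁶ × 52 = 863.2×10⁻⁶.
σ = EαΔT = 197×10³ × 16.6×10⁻⁶ × 52 = 170.1 MPa (compressive; the tube is trying to expand).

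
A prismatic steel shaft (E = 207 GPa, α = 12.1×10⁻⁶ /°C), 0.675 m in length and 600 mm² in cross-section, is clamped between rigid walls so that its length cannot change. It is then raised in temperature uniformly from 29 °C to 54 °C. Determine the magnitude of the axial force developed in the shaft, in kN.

The ends cannot move, so σ = EαΔT = 207×10³ × 12.1×10⁻⁶ × 25 = 62.62 MPa.
Then P = σA = 62.62 × 600 mm² = 37.57 kN, compressive.

P ≈ 37.6 kN (compressive)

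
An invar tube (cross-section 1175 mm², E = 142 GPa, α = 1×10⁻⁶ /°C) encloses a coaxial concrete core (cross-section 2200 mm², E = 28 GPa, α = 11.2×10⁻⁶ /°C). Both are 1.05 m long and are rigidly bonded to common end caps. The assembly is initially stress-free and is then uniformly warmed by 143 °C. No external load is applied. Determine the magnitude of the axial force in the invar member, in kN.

Equilibrium of a rigid end plate with no external load gives equal and opposite internal forces ±P in the two members. Since α_{concrete} > α_{invar}, heating drives the concrete into compression and the invar into tension.
Compatibility of the two members (thermal + elastic change equal): (α₁ − α₂)ΔT = P·[1/(A₁E₁) + 1/(A₂E₂)].
|α₁ − α₂|·ΔT = 10.2×10⁻⁶ × 143 = 0.001459.
1/(A₁E₁) + 1/(A₂E₂) = 1/(1175×142×10³) + 1/(2200×28×10³) = 2.223×10⁻⁸ N⁻¹.
So P = 0.001459 / 2.223×10⁻⁸ = 65.62 kN.

P ≈ 65.6 kN (tensile in the invar)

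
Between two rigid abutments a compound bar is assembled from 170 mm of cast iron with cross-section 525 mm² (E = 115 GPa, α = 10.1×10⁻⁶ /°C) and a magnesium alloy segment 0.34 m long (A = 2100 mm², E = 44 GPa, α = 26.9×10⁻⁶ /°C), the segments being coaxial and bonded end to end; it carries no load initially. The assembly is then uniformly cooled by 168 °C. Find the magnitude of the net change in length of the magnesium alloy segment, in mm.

|ΔL| ≈ 0.503 mm

Free thermal contraction of the whole bar: Σ αᵢΔT Lᵢ = 10.1×10⁻⁶×168×170 + 26.9×10⁻⁶×168×340 = 1.825 mm.
The walls prevent any net length change, so an axial force P (same in every segment) develops. Compatibility: P · Σ Lᵢ/(AᵢEᵢ) = δ_free.
Σ Lᵢ/(AᵢEᵢ) = 170/(525×115×10³) + 340/(2100×44×10³) = 6.495×10⁻⁶ mm/N.
Hence P = δ_free / Σ(L/AE) = 1.825/6.495×10⁻⁶ = 281 kN (tensile).
For the magnesium alloy segment, free thermal change = 26.9×10⁻⁶×168×340 = 1.537 mm and elastic change from P = 281000×340/(2100×44×10³) = 1.034 mm; these oppose, so the net change is 0.503 mm (segment shortens).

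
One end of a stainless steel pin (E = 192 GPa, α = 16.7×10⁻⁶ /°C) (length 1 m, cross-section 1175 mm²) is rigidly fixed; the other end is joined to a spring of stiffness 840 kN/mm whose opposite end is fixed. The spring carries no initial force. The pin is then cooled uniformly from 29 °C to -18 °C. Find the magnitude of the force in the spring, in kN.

P ≈ 140 kN

If the spring were absent the pin would shorten by αΔT L = 16.7×10⁻⁶ × 47 × 1000 = 0.7849 mm.
With a force P in the spring, the elastic change of the pin is PL/(AE) and that of the spring is P/k; compatibility requires their sum to equal δ_free.
So P = δ_free / [L/(AE) + 1/k] = 0.7849 / [ 1000/(1175×192×10³) + 1/(840×10³) ].
P = 0.7849 / 5.623×10⁻⁶ = 139600 N.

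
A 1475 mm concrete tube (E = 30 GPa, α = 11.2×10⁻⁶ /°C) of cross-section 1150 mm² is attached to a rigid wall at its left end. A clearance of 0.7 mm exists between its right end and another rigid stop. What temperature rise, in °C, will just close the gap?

The gap closes when αΔT L = 0.7 mm, since the tube is still unstressed at that instant.
ΔT = 0.7 / (11.2×10⁻⁶ × 1475) = 42.37 °C.

ΔT ≈ 42.4 °C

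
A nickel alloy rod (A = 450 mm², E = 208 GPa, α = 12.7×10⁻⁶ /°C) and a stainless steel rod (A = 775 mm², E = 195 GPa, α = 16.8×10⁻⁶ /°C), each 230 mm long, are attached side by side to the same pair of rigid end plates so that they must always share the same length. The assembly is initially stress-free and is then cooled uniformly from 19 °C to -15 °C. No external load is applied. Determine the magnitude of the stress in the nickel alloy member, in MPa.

Both members must finish at the same length. With the larger α, the stainless steel tends to over-contract; the plates restrain it, putting the stainless steel in tension and the nickel alloy in compression. With no external load the two internal forces are equal and opposite, magnitude P.
Compatibility of the two members (thermal + elastic change equal): (α₁ − α₂)ΔT = P·[1/(A₁E₁) + 1/(A₂E₂)].
|α₁ − α₂|·ΔT = 4.1×10⁻⁶ × 34 = 0.0001394.
1/(A₁E₁) + 1/(A₂E₂) = 1/(450×208×10³) + 1/(775×195×10³) = 1.73×10⁻⁸ N⁻¹.
So P = 0.0001394 / 1.73×10⁻⁸ = 8.057 kN.
σ_{nickel alloy} = P/A₁ = 8057/450 = 17.91 MPa, compressive.

σ ≈ 17.9 MPa (compressive)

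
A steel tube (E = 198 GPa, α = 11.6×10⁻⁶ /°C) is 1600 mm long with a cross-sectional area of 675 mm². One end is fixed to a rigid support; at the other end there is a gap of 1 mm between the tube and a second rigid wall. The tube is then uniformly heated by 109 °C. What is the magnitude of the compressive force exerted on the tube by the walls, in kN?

P ≈ 85.5 kN

If the wall were absent the tube would grow by αΔT L = 11.6×10⁻⁶ × 109 × 1600 = 2.023 mm.
After closing the 1 mm clearance, 2.023 − 1 = 1.023 mm of expansion remains to be suppressed by the wall.
That suppressed elongation corresponds to σ = E·Δ/L = 198×10³ × 1.023/1600 = 126.6 MPa.
Force on the wall = σA = 126.6 × 675 mm² = 85.46 kN.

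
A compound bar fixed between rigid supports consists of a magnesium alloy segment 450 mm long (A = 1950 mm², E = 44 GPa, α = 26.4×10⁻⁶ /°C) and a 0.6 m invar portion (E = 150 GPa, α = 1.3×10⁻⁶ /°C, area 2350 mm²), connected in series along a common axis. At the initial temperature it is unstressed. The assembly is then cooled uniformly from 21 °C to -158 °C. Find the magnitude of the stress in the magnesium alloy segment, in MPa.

σ ≈ 167 MPa (tensile)

If the supports were absent, the total length change would be Σ αᵢΔT Lᵢ = 26.4×10⁻⁶×179×450 + 1.3×10⁻⁶×179×600 = 2.266 mm.
Since the ends are fixed, an axial force P builds up, equal in every segment, with P · Σ Lᵢ/(AᵢEᵢ) = δ_free.
Σ Lᵢ/(AᵢEᵢ) = 450/(1950×44×10³) + 600/(2350×150×10³) = 6.947×10⁻⁶ mm/N.
Hence P = δ_free / Σ(L/AE) = 2.266/6.947×10⁻⁶ = 326.2 kN (tensile).
σ_{magnesium alloy} = P / A = 326200 / 1950 = 167.3 MPa.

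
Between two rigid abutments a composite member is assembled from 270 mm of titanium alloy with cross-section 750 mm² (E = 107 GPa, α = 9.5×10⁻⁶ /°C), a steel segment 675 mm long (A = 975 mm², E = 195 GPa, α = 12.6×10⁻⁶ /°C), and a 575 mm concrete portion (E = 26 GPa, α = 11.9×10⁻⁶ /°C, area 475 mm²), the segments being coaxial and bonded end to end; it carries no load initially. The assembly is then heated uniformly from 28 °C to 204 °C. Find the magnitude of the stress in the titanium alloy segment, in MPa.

σ ≈ 78.6 MPa (compressive)

If the supports were absent, the total length change would be Σ αᵢΔT Lᵢ = 9.5×10⁻⁶×176×270 + 12.6×10⁻⁶×176×675 + 11.9×10⁻⁶×176×575 = 3.153 mm.
The rigid supports impose zero overall length change; the single axial force P common to all segments must satisfy P Σ Lᵢ/(AᵢEᵢ) = δ_free.
Σ Lᵢ/(AᵢEᵢ) = 270/(750×107×10³) + 675/(975×195×10³) + 575/(475×26×10³) = 5.347×10⁻⁵ mm/N.
Hence P = δ_free / Σ(L/AE) = 3.153/5.347×10⁻⁵ = 58.96 kN (compressive).
σ_{titanium alloy} = P / A = 58960 / 750 = 78.61 MPa.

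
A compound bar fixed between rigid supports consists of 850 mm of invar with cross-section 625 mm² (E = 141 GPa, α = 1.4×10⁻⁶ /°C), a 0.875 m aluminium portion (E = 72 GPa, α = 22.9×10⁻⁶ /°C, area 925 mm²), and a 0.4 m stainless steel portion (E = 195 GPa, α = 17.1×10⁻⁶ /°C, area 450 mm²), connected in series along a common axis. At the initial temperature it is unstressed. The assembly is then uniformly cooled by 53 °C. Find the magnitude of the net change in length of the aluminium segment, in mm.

Free thermal contraction of the whole bar: Σ αᵢΔT Lᵢ = 1.4×10⁻⁶×53×850 + 22.9×10⁻⁶×53×875 + 17.1×10⁻⁶×53×400 = 1.488 mm.
Since the ends are fixed, an axial force P builds up, equal in every segment, with P · Σ Lᵢ/(AᵢEᵢ) = δ_free.
Σ Lᵢ/(AᵢEᵢ) = 850/(625×141×10³) + 875/(925×72×10³) + 400/(450×195×10³) = 2.734×10⁻⁵ mm/N.
So P = 1.488 / 2.734×10⁻⁵ = 54.41 kN, tensile.
For the aluminium segment, free thermal change = 22.9×10⁻⁶×53×875 = 1.062 mm and elastic change from P = 54410×875/(925×72×10³) = 0.7148 mm; these oppose, so the net change is 0.347 mm (segment shortens).

|ΔL| ≈ 0.347 mm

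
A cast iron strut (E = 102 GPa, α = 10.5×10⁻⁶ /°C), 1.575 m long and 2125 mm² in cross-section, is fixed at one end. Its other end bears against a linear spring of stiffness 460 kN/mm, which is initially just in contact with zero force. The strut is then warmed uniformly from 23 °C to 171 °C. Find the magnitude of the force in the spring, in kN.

P ≈ 259 kN

The unrestrained thermal change is αΔT L = 10.5×10⁻⁶ × 148 × 1575 = 2.448 mm.
Let P be the compressive force at the spring. The strut shortens elastically by PL/(AE) and the spring compresses by P/k; together these equal δ_free.
P [ L/(AE) + 1/k ] = δ_free → P [ 1575/(2125×102×10³) + 1/(460×10³) ] = 2.448.
P = 2.448 / 9.44×10⁻⁶ = 259300 N.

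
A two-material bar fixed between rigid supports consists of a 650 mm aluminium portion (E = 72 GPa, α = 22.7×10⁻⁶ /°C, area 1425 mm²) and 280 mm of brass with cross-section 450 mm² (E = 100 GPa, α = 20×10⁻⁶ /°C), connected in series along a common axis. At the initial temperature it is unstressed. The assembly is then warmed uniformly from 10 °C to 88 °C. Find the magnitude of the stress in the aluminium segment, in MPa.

σ ≈ 88.7 MPa (compressive)

With the walls removed the bar would change length by δ_free = Σ αᵢΔT Lᵢ = 22.7×10⁻⁶×78×650 + 20×10⁻⁶×78×280 = 1.588 mm.
The walls prevent any net length change, so an axial force P (same in every segment) develops. Compatibility: P · Σ Lᵢ/(AᵢEᵢ) = δ_free.
The series flexibility is Σ Lᵢ/(AᵢEᵢ) = 650/(1425×72×10³) + 280/(450×100×10³) = 1.256×10⁻⁵ mm/N.
P = 1.588 / 1.256×10⁻⁵ = 126400 N = 126.4 kN, compressive.
σ_{aluminium} = P / A = 126400 / 1425 = 88.73 MPa.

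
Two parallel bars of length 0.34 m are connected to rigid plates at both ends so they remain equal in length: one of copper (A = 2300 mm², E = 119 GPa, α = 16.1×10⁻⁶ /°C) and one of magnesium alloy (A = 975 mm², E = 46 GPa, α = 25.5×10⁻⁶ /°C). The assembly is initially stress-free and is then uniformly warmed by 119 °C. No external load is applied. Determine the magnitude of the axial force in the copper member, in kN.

P ≈ 43.1 kN (tensile in the copper)

Both members must finish at the same length. With the larger α, the magnesium alloy tends to over-expand; the plates restrain it, putting the magnesium alloy in compression and the copper in tension. With no external load the two internal forces are equal and opposite, magnitude P.
Equating the net (thermal + elastic) strains gives |α₁ − α₂|·ΔT = P·[1/(A₁E₁) + 1/(A₂E₂)].
|α₁ − α₂|·ΔT = 9.4×10⁻⁶ × 119 = 0.001119.
1/(A₁E₁) + 1/(A₂E₂) = 1/(2300×119×10³) + 1/(975×46×10³) = 2.595×10⁻⁸ N⁻¹.
P = 0.001119 / 2.595×10⁻⁸ = 43110 N = 43.11 kN.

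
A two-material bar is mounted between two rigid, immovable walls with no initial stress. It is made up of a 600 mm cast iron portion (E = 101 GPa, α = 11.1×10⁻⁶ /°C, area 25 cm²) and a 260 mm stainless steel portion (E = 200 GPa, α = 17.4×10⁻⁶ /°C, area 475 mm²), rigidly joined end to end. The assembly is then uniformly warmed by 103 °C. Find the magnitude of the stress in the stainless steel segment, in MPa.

σ ≈ 474 MPa (compressive)

If the supports were absent, the total length change would be Σ αᵢΔT Lᵢ = 11.1×10⁻⁶×103×600 + 17.4×10⁻⁶×103×260 = 1.152 mm.
Since the ends are fixed, an axial force P builds up, equal in every segment, with P · Σ Lᵢ/(AᵢEᵢ) = δ_free.
Σ Lᵢ/(AᵢEᵢ) = 600/(2500×101×10³) + 260/(475×200×10³) = 5.113×10⁻⁶ mm/N.
So P = 1.152 / 5.113×10⁻⁶ = 225.3 kN, compressive.
σ_{stainless steel} = P / A = 225300 / 475 = 474.3 MPa.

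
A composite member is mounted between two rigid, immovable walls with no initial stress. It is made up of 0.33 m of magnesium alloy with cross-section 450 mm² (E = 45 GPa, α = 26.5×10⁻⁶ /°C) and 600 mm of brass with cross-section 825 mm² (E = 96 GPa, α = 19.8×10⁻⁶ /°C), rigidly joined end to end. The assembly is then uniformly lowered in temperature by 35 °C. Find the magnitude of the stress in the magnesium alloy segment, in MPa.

With the walls removed the bar would change length by δ_free = Σ αᵢΔT Lᵢ = 26.5×10⁻⁶×35×330 + 19.8×10⁻⁶×35×600 = 0.7219 mm.
Since the ends are fixed, an axial force P builds up, equal in every segment, with P · Σ Lᵢ/(AᵢEᵢ) = δ_free.
The series flexibility is Σ Lᵢ/(AᵢEᵢ) = 330/(450×45×10³) + 600/(825×96×10³) = 2.387×10⁻⁵ mm/N.
P = 0.7219 / 2.387×10⁻⁵ = 30240 N = 30.24 kN, tensile.
σ_{magnesium alloy} = P / A = 30240 / 450 = 67.2 MPa.

σ ≈ 67.2 MPa (tensile)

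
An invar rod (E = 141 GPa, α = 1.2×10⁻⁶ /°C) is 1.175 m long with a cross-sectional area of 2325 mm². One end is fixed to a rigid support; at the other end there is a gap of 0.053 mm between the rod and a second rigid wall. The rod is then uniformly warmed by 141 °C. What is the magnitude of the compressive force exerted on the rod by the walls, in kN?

If the wall were absent the rod would grow by αΔT L = 1.2×10⁻⁶ × 141 × 1175 = 0.1988 mm.
This exceeds the 0.053 mm gap, so the wall pushes back. The portion of expansion that must be recovered elastically is δ_free − gap = 0.1988 − 0.053 = 0.1458 mm.
Compatibility: PL/(AE) = 0.1458 mm, so σ = P/A = E × (0.1458/1175) = 17.5 MPa.
P = σA = 17.5 × 2325 = 40.68 kN.

P ≈ 40.7 kN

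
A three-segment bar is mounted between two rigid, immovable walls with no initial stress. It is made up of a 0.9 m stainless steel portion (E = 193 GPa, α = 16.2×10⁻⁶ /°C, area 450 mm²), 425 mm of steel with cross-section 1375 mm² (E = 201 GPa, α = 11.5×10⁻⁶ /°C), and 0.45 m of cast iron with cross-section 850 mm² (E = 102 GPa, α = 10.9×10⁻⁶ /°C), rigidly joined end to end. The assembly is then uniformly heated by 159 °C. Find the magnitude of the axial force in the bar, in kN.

If the supports were absent, the total length change would be Σ αᵢΔT Lᵢ = 16.2×10⁻⁶×159×900 + 11.5×10⁻⁶×159×425 + 10.9×10⁻⁶×159×450 = 3.875 mm.
The rigid supports impose zero overall length change; the single axial force P common to all segments must satisfy P Σ Lᵢ/(AᵢEᵢ) = δ_free.
Σ Lᵢ/(AᵢEᵢ) = 900/(450×193×10³) + 425/(1375×201×10³) + 450/(850×102×10³) = 1.709×10⁻⁵ mm/N.
P = 3.875 / 1.709×10⁻⁵ = 226700 N = 226.7 kN, compressive.

P ≈ 227 kN (compressive)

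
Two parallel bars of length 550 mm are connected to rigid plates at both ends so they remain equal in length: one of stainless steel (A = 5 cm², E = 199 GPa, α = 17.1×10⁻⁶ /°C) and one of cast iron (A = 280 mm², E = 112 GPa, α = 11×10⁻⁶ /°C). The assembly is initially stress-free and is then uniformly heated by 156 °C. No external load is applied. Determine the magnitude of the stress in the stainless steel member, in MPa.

σ ≈ 45.4 MPa (compressive)

The stainless steel has the larger α, so on heating it would change length more than the cast iron if both were free. The rigid plates force a common final length, so the stainless steel is put into compression and the cast iron into tension, with equal and opposite forces P (no external load).
Equating the net (thermal + elastic) strains gives |α₁ − α₂|·ΔT = P·[1/(A₁E₁) + 1/(A₂E₂)].
|α₁ − α₂|·ΔT = 6.1×10⁻⁶ × 156 = 0.0009516.
1/(A₁E₁) + 1/(A₂E₂) = 1/(500×199×10³) + 1/(280×112×10³) = 4.194×10⁻⁸ N⁻¹.
So P = 0.0009516 / 4.194×10⁻⁸ = 22.69 kN.
σ_{stainless steel} = P/A₁ = 22690/500 = 45.38 MPa, compressive.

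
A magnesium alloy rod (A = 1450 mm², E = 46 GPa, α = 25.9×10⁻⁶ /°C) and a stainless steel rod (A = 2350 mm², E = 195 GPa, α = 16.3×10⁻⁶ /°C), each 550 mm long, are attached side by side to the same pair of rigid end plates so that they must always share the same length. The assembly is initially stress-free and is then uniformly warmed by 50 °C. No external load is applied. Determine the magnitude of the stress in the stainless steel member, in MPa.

σ ≈ 11.9 MPa (tensile)

The magnesium alloy has the larger α, so on heating it would change length more than the stainless steel if both were free. The rigid plates force a common final length, so the magnesium alloy is put into compression and the stainless steel into tension, with equal and opposite forces P (no external load).
Setting the final lengths equal and cancelling L: (α₁ − α₂)ΔT = P/(A₁E₁) + P/(A₂E₂).
|α₁ − α₂|·ΔT = 9.6×10⁻⁶ × 50 = 0.00048.
1/(A₁E₁) + 1/(A₂E₂) = 1/(1450×46×10³) + 1/(2350×195×10³) = 1.717×10⁻⁸ N⁻¹.
So P = 0.00048 / 1.717×10⁻⁸ = 27.95 kN.
σ_{stainless steel} = P/A₂ = 27950/2350 = 11.89 MPa, tensile.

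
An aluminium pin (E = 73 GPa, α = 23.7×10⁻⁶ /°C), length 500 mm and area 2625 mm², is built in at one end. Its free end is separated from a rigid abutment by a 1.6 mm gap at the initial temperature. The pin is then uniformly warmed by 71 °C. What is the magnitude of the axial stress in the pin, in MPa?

σ ≈ 0 MPa

If the wall were absent the pin would grow by αΔT L = 23.7×10⁻⁶ × 71 × 500 = 0.8413 mm.
Since δ_free = 0.841 mm is less than the 1.6 mm gap, the pin never touches the wall. No axial force develops.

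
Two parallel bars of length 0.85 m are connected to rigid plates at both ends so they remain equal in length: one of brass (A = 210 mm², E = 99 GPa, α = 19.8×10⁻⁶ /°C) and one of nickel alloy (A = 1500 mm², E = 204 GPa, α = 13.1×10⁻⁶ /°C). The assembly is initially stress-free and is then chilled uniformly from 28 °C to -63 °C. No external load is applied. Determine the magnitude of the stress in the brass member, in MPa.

σ ≈ 56.5 MPa (tensile)

Both members must finish at the same length. With the larger α, the brass tends to over-contract; the plates restrain it, putting the brass in tension and the nickel alloy in compression. With no external load the two internal forces are equal and opposite, magnitude P.
Compatibility of the two members (thermal + elastic change equal): (α₁ − α₂)ΔT = P·[1/(A₁E₁) + 1/(A₂E₂)].
|α₁ − α₂|·ΔT = 6.7×10⁻⁶ × 91 = 0.0006097.
1/(A₁E₁) + 1/(A₂E₂) = 1/(210×99×10³) + 1/(1500×204×10³) = 5.137×10⁻⁸ N⁻¹.
P = 0.0006097 / 5.137×10⁻⁸ = 11870 N = 11.87 kN.
σ_{brass} = P/A₁ = 11870/210 = 56.52 MPa, tensile.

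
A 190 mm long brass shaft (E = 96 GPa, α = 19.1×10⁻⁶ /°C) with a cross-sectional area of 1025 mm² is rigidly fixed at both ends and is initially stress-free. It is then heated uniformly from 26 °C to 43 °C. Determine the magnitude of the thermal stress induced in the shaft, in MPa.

σ ≈ 31.2 MPa (compressive)

Because both ends are immovable the net strain is zero, and the suppressed thermal strain is αΔT = 19.1×10⁻⁶ × 17 = 324.7×10⁻⁶.
The stress required to suppress this strain is σ = Eε = 96×10³ × 324.7×10⁻⁶ = 31.17 MPa, compressive since the shaft is trying to expand.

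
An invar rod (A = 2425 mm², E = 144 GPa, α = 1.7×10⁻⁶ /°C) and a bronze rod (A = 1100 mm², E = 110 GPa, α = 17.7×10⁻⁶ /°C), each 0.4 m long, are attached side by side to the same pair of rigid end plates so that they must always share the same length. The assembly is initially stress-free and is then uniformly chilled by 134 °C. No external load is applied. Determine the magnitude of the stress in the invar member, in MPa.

σ ≈ 79.4 MPa (compressive)

Both members must finish at the same length. With the larger α, the bronze tends to over-contract; the plates restrain it, putting the bronze in tension and the invar in compression. With no external load the two internal forces are equal and opposite, magnitude P.
Compatibility of the two members (thermal + elastic change equal): (α₁ − α₂)ΔT = P·[1/(A₁E₁) + 1/(A₂E₂)].
|α₁ − α₂|·ΔT = 16×10⁻⁶ × 134 = 0.002144.
1/(A₁E₁) + 1/(A₂E₂) = 1/(2425×144×10³) + 1/(1100×110×10³) = 1.113×10⁻⁸ N⁻¹.
P = 0.002144 / 1.113×10⁻⁸ = 192700 N = 192.7 kN.
σ_{invar} = P/A₁ = 192700/2425 = 79.45 MPa, compressive.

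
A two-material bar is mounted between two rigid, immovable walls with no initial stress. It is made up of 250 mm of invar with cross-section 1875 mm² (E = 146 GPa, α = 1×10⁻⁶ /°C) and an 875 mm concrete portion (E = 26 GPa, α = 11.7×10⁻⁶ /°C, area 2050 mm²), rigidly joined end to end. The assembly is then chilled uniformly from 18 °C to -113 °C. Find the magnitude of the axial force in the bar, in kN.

Free thermal contraction of the whole bar: Σ αᵢΔT Lᵢ = 1×10⁻⁶×131×250 + 11.7×10⁻⁶×131×875 = 1.374 mm.
The rigid supports impose zero overall length change; the single axial force P common to all segments must satisfy P Σ Lᵢ/(AᵢEᵢ) = δ_free.
The series flexibility is Σ Lᵢ/(AᵢEᵢ) = 250/(1875×146×10³) + 875/(2050×26×10³) = 1.733×10⁻⁵ mm/N.
P = 1.374 / 1.733×10⁻⁵ = 79280 N = 79.28 kN, tensile.

P ≈ 79.3 kN (tensile)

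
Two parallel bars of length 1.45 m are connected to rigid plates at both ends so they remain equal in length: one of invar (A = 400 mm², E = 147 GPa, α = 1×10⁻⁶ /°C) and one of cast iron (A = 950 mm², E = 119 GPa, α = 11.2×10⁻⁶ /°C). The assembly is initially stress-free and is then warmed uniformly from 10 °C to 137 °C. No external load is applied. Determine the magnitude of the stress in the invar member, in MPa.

σ ≈ 125 MPa (tensile)

Both members must finish at the same length. With the larger α, the cast iron tends to over-expand; the plates restrain it, putting the cast iron in compression and the invar in tension. With no external load the two internal forces are equal and opposite, magnitude P.
Compatibility of the two members (thermal + elastic change equal): (α₁ − α₂)ΔT = P·[1/(A₁E₁) + 1/(A₂E₂)].
|α₁ − α₂|·ΔT = 10.2×10⁻⁶ × 127 = 0.001295.
1/(A₁E₁) + 1/(A₂E₂) = 1/(400×147×10³) + 1/(950×119×10³) = 2.585×10⁻⁸ N⁻¹.
So P = 0.001295 / 2.585×10⁻⁸ = 50.11 kN.
σ_{invar} = P/A₁ = 50110/400 = 125.3 MPa, tensile.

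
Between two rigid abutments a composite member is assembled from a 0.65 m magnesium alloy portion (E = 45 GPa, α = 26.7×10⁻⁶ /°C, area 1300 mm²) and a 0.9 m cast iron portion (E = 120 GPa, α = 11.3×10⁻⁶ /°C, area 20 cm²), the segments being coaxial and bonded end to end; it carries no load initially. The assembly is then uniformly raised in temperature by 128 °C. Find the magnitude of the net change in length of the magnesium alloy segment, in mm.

Free thermal expansion of the whole bar: Σ αᵢΔT Lᵢ = 26.7×10⁻⁶×128×650 + 11.3×10⁻⁶×128×900 = 3.523 mm.
The walls prevent any net length change, so an axial force P (same in every segment) develops. Compatibility: P · Σ Lᵢ/(AᵢEᵢ) = δ_free.
The series flexibility is Σ Lᵢ/(AᵢEᵢ) = 650/(1300×45×10³) + 900/(2000×120×10³) = 1.486×10⁻⁵ mm/N.
So P = 3.523 / 1.486×10⁻⁵ = 237.1 kN, compressive.
For the magnesium alloy segment, free thermal change = 26.7×10⁻⁶×128×650 = 2.221 mm and elastic change from P = 237100×650/(1300×45×10³) = 2.634 mm; these oppose, so the net change is 0.413 mm (segment shortens).

|ΔL| ≈ 0.413 mm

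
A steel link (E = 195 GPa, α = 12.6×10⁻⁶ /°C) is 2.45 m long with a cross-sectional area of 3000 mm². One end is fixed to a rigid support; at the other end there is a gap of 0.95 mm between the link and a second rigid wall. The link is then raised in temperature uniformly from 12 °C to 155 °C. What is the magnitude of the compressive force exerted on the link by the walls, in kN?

If the wall were absent the link would grow by αΔT L = 12.6×10⁻⁶ × 143 × 2450 = 4.414 mm.
This exceeds the 0.95 mm gap, so the wall pushes back. The portion of expansion that must be recovered elastically is δ_free − gap = 4.414 − 0.95 = 3.464 mm.
That suppressed elongation corresponds to σ = E·Δ/L = 195×10³ × 3.464/2450 = 275.7 MPa.
P = σA = 275.7 × 3000 = 827.2 kN.

P ≈ 827 kN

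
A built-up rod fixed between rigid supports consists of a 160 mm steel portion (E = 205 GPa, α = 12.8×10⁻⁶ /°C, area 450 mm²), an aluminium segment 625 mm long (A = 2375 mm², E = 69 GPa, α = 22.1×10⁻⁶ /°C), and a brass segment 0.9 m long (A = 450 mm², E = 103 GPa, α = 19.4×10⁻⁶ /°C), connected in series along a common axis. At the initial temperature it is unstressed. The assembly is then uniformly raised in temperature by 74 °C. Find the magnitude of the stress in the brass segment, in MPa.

Free thermal expansion of the whole bar: Σ αᵢΔT Lᵢ = 12.8×10⁻⁶×74×160 + 22.1×10⁻⁶×74×625 + 19.4×10⁻⁶×74×900 = 2.466 mm.
The walls prevent any net length change, so an axial force P (same in every segment) develops. Compatibility: P · Σ Lᵢ/(AᵢEᵢ) = δ_free.
The series flexibility is Σ Lᵢ/(AᵢEᵢ) = 160/(450×205×10³) + 625/(2375×69×10³) + 900/(450×103×10³) = 2.497×10⁻⁵ mm/N.
Hence P = δ_free / Σ(L/AE) = 2.466/2.497×10⁻⁵ = 98.76 kN (compressive).
σ_{brass} = P / A = 98760 / 450 = 219.5 MPa.

σ ≈ 219 MPa (compressive)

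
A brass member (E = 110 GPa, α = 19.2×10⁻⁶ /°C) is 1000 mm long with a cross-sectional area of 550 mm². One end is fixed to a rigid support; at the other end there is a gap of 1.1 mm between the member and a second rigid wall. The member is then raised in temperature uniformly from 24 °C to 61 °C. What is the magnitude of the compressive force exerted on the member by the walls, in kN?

P ≈ 0 kN

Unrestrained expansion: δ_free = αΔT L = 19.2×10⁻⁶ × 37 × 1000 = 0.7104 mm.
Since δ_free = 0.71 mm is less than the 1.1 mm gap, the member never touches the wall. No axial force develops.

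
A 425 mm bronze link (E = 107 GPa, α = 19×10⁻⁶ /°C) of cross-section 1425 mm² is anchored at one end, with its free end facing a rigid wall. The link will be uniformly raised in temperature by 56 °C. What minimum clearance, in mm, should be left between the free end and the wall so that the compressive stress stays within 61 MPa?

g ≈ 0.21 mm

With no wall the link would lengthen by αΔT L = 19×10⁻⁶ × 56 × 425 = 0.4522 mm.
At the allowable stress the elastic shortening the wall may impose is σL/E = 61 × 425 / (107×10³) = 0.2423 mm.
The gap must absorb the remainder: g_min = 0.4522 − 0.2423 = 0.2099 mm.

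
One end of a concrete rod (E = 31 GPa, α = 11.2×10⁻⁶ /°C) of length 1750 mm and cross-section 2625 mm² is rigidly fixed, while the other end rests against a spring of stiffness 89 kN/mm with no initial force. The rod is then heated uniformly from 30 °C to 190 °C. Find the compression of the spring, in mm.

Free thermal expansion: δ_free = αΔT L = 11.2×10⁻⁶ × 160 × 1750 = 3.136 mm.
Let P be the compressive force at the spring. The rod shortens elastically by PL/(AE) and the spring compresses by P/k; together these equal δ_free.
So P = δ_free / [L/(AE) + 1/k] = 3.136 / [ 1750/(2625×31×10³) + 1/(89×10³) ].
P = 3.136 / 3.274×10⁻⁵ = 95780 N.
Spring compression = P/k = 95780/(89×10³) = 1.076 mm.

δ ≈ 1.08 mm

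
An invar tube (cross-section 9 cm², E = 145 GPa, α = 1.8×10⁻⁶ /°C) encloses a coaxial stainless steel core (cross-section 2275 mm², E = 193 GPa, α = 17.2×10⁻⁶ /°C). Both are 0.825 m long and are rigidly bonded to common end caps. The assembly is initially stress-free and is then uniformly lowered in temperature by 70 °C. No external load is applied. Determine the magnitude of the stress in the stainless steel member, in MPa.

σ ≈ 47.7 MPa (tensile)

The stainless steel has the larger α, so on cooling it would change length more than the invar if both were free. The rigid plates force a common final length, so the stainless steel is put into tension and the invar into compression, with equal and opposite forces P (no external load).
Setting the final lengths equal and cancelling L: (α₁ − α₂)ΔT = P/(A₁E₁) + P/(A₂E₂).
|α₁ − α₂|·ΔT = 15.4×10⁻⁶ × 70 = 0.001078.
1/(A₁E₁) + 1/(A₂E₂) = 1/(900×145×10³) + 1/(2275×193×10³) = 9.94×10⁻⁹ N⁻¹.
So P = 0.001078 / 9.94×10⁻⁹ = 108.4 kN.
σ_{stainless steel} = P/A₂ = 108400/2275 = 47.67 MPa, tensile.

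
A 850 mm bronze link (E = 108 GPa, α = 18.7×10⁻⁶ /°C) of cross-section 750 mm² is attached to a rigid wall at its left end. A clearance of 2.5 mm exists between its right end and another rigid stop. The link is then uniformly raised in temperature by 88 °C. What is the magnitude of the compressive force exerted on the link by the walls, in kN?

Unrestrained expansion: δ_free = αΔT L = 18.7×10⁻⁶ × 88 × 850 = 1.399 mm.
Since δ_free = 1.4 mm is less than the 2.5 mm gap, the link never touches the wall. No axial force develops.

P ≈ 0 kN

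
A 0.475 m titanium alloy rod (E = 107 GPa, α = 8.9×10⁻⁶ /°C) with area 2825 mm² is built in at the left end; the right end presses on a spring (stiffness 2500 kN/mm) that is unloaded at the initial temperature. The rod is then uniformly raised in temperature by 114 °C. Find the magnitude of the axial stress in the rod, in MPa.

The unrestrained thermal change is αΔT L = 8.9×10⁻⁶ × 114 × 475 = 0.4819 mm.
With a force P in the spring, the elastic change of the rod is PL/(AE) and that of the spring is P/k; compatibility requires their sum to equal δ_free.
So P = δ_free / [L/(AE) + 1/k] = 0.4819 / [ 475/(2825×107×10³) + 1/(2500×10³) ].
P = 0.4819 / 1.971×10⁻⁶ = 244500 N.
σ = P/A = 244500/2825 = 86.53 MPa.

σ ≈ 86.5 MPa (compressive)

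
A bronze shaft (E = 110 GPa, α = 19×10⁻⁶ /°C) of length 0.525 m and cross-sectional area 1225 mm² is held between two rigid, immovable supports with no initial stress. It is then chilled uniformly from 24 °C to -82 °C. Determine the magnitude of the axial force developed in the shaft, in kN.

P ≈ 271 kN (tensile)

The ends cannot move, so σ = EαΔT = 110×10³ × 19×10⁻⁶ × 106 = 221.5 MPa.
P = AEαΔT = 1225 × 110×10³ × 19×10⁻⁶ × 106 = 271.4 kN (tensile).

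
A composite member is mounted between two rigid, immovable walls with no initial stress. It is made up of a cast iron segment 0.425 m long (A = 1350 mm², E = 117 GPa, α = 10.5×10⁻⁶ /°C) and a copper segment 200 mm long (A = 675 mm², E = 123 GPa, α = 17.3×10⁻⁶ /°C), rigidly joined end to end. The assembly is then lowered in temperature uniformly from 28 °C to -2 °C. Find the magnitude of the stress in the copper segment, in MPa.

σ ≈ 69 MPa (tensile)

With the walls removed the bar would change length by δ_free = Σ αᵢΔT Lᵢ = 10.5×10⁻⁶×30×425 + 17.3×10⁻⁶×30×200 = 0.2377 mm.
The rigid supports impose zero overall length change; the single axial force P common to all segments must satisfy P Σ Lᵢ/(AᵢEᵢ) = δ_free.
Σ Lᵢ/(AᵢEᵢ) = 425/(1350×117×10³) + 200/(675×123×10³) = 5.1×10⁻⁶ mm/N.
Hence P = δ_free / Σ(L/AE) = 0.2377/5.1×10⁻⁶ = 46.61 kN (tensile).
σ_{copper} = P / A = 46610 / 675 = 69.05 MPa.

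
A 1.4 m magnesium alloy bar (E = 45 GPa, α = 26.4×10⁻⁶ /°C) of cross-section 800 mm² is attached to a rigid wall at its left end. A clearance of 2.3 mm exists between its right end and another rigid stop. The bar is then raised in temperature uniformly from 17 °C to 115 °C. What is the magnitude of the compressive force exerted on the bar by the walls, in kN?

P ≈ 34 kN

Unrestrained expansion: δ_free = αΔT L = 26.4×10⁻⁶ × 98 × 1400 = 3.622 mm.
This exceeds the 2.3 mm gap, so the wall pushes back. The portion of expansion that must be recovered elastically is δ_free − gap = 3.622 − 2.3 = 1.322 mm.
Compatibility: PL/(AE) = 1.322 mm, so σ = P/A = E × (1.322/1400) = 42.5 MPa.
P = σA = 42.5 × 800 = 34 kN.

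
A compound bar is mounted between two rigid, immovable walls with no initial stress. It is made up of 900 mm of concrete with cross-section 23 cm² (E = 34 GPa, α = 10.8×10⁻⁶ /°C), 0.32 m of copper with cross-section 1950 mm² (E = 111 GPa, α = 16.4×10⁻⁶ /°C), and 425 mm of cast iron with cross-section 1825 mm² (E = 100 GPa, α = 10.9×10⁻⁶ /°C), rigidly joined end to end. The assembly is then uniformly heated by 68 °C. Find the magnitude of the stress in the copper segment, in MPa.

With the walls removed the bar would change length by δ_free = Σ αᵢΔT Lᵢ = 10.8×10⁻⁶×68×900 + 16.4×10⁻⁶×68×320 + 10.9×10⁻⁶×68×425 = 1.333 mm.
The rigid supports impose zero overall length change; the single axial force P common to all segments must satisfy P Σ Lᵢ/(AᵢEᵢ) = δ_free.
Σ Lᵢ/(AᵢEᵢ) = 900/(2300×34×10³) + 320/(1950×111×10³) + 425/(1825×100×10³) = 1.532×10⁻⁵ mm/N.
P = 1.333 / 1.532×10⁻⁵ = 87020 N = 87.02 kN, compressive.
σ_{copper} = P / A = 87020 / 1950 = 44.63 MPa.

σ ≈ 44.6 MPa (compressive)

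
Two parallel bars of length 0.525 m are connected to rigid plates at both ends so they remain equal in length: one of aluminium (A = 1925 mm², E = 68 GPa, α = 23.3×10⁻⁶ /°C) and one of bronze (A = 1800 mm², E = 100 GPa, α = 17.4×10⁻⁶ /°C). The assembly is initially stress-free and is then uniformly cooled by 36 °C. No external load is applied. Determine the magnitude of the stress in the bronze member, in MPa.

σ ≈ 8.94 MPa (compressive)

Equilibrium of a rigid end plate with no external load gives equal and opposite internal forces ±P in the two members. Since α_{aluminium} > α_{bronze}, cooling drives the aluminium into tension and the bronze into compression.
Equating the net (thermal + elastic) strains gives |α₁ − α₂|·ΔT = P·[1/(A₁E₁) + 1/(A₂E₂)].
|α₁ − α₂|·ΔT = 5.9×10⁻⁶ × 36 = 0.0002124.
1/(A₁E₁) + 1/(A₂E₂) = 1/(1925×68×10³) + 1/(1800×100×10³) = 1.319×10⁻⁸ N⁻¹.
P = 0.0002124 / 1.319×10⁻⁸ = 16100 N = 16.1 kN.
σ_{bronze} = P/A₂ = 16100/1800 = 8.943 MPa, compressive.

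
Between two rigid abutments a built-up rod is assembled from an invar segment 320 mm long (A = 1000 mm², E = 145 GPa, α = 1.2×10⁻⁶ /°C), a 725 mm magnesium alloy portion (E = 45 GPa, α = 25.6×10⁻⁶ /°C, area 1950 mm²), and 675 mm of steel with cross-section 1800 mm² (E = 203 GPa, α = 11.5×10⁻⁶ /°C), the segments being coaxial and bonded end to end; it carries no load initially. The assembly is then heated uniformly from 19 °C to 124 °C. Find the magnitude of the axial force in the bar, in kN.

P ≈ 228 kN (compressive)

If the supports were absent, the total length change would be Σ αᵢΔT Lᵢ = 1.2×10⁻⁶×105×320 + 25.6×10⁻⁶×105×725 + 11.5×10⁻⁶×105×675 = 2.804 mm.
The walls prevent any net length change, so an axial force P (same in every segment) develops. Compatibility: P · Σ Lᵢ/(AᵢEᵢ) = δ_free.
Σ Lᵢ/(AᵢEᵢ) = 320/(1000×145×10³) + 725/(1950×45×10³) + 675/(1800×203×10³) = 1.232×10⁻⁵ mm/N.
So P = 2.804 / 1.232×10⁻⁵ = 227.7 kN, compressive.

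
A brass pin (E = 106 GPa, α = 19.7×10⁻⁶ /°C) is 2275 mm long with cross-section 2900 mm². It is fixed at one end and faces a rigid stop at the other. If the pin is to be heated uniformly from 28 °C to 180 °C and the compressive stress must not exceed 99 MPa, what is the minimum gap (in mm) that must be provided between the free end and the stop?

With no wall the pin would lengthen by αΔT L = 19.7×10⁻⁶ × 152 × 2275 = 6.812 mm.
At the allowable stress the elastic shortening the wall may impose is σL/E = 99 × 2275 / (106×10³) = 2.125 mm.
So the gap has to take up the difference, g_min = δ_free − σL/E = 6.812 − 2.125 = 4.687 mm.

g ≈ 4.69 mm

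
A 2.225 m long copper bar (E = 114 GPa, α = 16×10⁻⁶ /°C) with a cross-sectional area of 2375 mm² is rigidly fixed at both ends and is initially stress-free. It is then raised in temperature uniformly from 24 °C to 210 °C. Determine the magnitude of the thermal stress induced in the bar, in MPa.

The supports are rigid, so the total axial strain is zero. The restrained thermal strain is ε = αΔT = 16×10⁻⁶ × 186 = 2976×10⁻⁶.
The stress required to suppress this strain is σ = Eε = 114×10³ × 2976×10⁻⁶ = 339.3 MPa, compressive since the bar is trying to expand.

σ ≈ 339 MPa (compressive)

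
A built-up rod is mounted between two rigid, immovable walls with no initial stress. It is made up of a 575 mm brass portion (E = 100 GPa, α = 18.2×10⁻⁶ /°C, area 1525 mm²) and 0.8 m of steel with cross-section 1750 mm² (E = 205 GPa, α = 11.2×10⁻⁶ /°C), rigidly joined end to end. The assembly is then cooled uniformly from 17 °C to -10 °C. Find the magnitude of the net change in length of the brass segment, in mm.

|ΔL| ≈ 0.047 mm

If the supports were absent, the total length change would be Σ αᵢΔT Lᵢ = 18.2×10⁻⁶×27×575 + 11.2×10⁻⁶×27×800 = 0.5245 mm.
Since the ends are fixed, an axial force P builds up, equal in every segment, with P · Σ Lᵢ/(AᵢEᵢ) = δ_free.
Σ Lᵢ/(AᵢEᵢ) = 575/(1525×100×10³) + 800/(1750×205×10³) = 6×10⁻⁶ mm/N.
P = 0.5245 / 6×10⁻⁶ = 87410 N = 87.41 kN, tensile.
For the brass segment, free thermal change = 18.2×10⁻⁶×27×575 = 0.2826 mm and elastic change from P = 87410×575/(1525×100×10³) = 0.3296 mm; these oppose, so the net change is 0.047 mm (segment lengthens).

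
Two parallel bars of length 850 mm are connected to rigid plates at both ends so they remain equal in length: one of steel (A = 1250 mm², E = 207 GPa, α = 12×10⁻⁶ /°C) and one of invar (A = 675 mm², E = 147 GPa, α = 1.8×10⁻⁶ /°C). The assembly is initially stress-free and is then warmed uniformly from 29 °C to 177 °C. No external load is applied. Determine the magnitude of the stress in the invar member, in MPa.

The steel has the larger α, so on heating it would change length more than the invar if both were free. The rigid plates force a common final length, so the steel is put into compression and the invar into tension, with equal and opposite forces P (no external load).
Setting the final lengths equal and cancelling L: (α₁ − α₂)ΔT = P/(A₁E₁) + P/(A₂E₂).
|α₁ − α₂|·ΔT = 10.2×10⁻⁶ × 148 = 0.00151.
1/(A₁E₁) + 1/(A₂E₂) = 1/(1250×207×10³) + 1/(675×147×10³) = 1.394×10⁻⁸ N⁻¹.
P = 0.00151 / 1.394×10⁻⁸ = 108300 N = 108.3 kN.
σ_{invar} = P/A₂ = 108300/675 = 160.4 MPa, tensile.

σ ≈ 160 MPa (tensile)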